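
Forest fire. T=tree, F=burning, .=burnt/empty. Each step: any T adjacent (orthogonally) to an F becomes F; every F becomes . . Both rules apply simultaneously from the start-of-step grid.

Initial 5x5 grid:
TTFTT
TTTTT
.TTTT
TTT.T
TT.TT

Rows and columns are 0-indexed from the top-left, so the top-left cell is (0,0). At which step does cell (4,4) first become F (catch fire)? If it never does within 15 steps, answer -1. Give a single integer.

Step 1: cell (4,4)='T' (+3 fires, +1 burnt)
Step 2: cell (4,4)='T' (+5 fires, +3 burnt)
Step 3: cell (4,4)='T' (+5 fires, +5 burnt)
Step 4: cell (4,4)='T' (+2 fires, +5 burnt)
Step 5: cell (4,4)='T' (+3 fires, +2 burnt)
Step 6: cell (4,4)='F' (+2 fires, +3 burnt)
  -> target ignites at step 6
Step 7: cell (4,4)='.' (+1 fires, +2 burnt)
Step 8: cell (4,4)='.' (+0 fires, +1 burnt)
  fire out at step 8

6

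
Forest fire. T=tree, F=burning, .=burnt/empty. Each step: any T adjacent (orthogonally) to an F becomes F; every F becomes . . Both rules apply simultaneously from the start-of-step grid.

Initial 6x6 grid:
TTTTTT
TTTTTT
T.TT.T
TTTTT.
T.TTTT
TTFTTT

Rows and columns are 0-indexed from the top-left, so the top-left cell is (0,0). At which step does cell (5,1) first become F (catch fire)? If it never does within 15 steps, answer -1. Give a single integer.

Step 1: cell (5,1)='F' (+3 fires, +1 burnt)
  -> target ignites at step 1
Step 2: cell (5,1)='.' (+4 fires, +3 burnt)
Step 3: cell (5,1)='.' (+6 fires, +4 burnt)
Step 4: cell (5,1)='.' (+5 fires, +6 burnt)
Step 5: cell (5,1)='.' (+4 fires, +5 burnt)
Step 6: cell (5,1)='.' (+4 fires, +4 burnt)
Step 7: cell (5,1)='.' (+3 fires, +4 burnt)
Step 8: cell (5,1)='.' (+2 fires, +3 burnt)
Step 9: cell (5,1)='.' (+0 fires, +2 burnt)
  fire out at step 9

1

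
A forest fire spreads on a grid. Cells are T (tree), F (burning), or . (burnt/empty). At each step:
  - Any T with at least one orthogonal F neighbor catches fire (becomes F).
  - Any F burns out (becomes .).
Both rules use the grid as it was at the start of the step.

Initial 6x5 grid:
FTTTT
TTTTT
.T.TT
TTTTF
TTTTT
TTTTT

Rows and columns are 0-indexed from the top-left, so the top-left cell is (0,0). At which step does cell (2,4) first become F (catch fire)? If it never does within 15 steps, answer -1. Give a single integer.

Step 1: cell (2,4)='F' (+5 fires, +2 burnt)
  -> target ignites at step 1
Step 2: cell (2,4)='.' (+7 fires, +5 burnt)
Step 3: cell (2,4)='.' (+8 fires, +7 burnt)
Step 4: cell (2,4)='.' (+3 fires, +8 burnt)
Step 5: cell (2,4)='.' (+2 fires, +3 burnt)
Step 6: cell (2,4)='.' (+1 fires, +2 burnt)
Step 7: cell (2,4)='.' (+0 fires, +1 burnt)
  fire out at step 7

1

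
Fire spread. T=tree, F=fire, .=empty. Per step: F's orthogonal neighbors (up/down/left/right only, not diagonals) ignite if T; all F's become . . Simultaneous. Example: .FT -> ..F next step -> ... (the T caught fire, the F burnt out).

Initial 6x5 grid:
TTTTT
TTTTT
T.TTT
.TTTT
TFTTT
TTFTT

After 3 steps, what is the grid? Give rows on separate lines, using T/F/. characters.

Step 1: 5 trees catch fire, 2 burn out
  TTTTT
  TTTTT
  T.TTT
  .FTTT
  F.FTT
  TF.FT
Step 2: 4 trees catch fire, 5 burn out
  TTTTT
  TTTTT
  T.TTT
  ..FTT
  ...FT
  F...F
Step 3: 3 trees catch fire, 4 burn out
  TTTTT
  TTTTT
  T.FTT
  ...FT
  ....F
  .....

TTTTT
TTTTT
T.FTT
...FT
....F
.....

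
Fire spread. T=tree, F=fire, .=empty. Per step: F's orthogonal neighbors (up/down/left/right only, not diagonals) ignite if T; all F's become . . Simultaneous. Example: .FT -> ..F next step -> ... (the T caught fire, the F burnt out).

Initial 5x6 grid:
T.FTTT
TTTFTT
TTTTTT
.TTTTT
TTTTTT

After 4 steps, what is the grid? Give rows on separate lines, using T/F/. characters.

Step 1: 4 trees catch fire, 2 burn out
  T..FTT
  TTF.FT
  TTTFTT
  .TTTTT
  TTTTTT
Step 2: 6 trees catch fire, 4 burn out
  T...FT
  TF...F
  TTF.FT
  .TTFTT
  TTTTTT
Step 3: 7 trees catch fire, 6 burn out
  T....F
  F.....
  TF...F
  .TF.FT
  TTTFTT
Step 4: 6 trees catch fire, 7 burn out
  F.....
  ......
  F.....
  .F...F
  TTF.FT

F.....
......
F.....
.F...F
TTF.FT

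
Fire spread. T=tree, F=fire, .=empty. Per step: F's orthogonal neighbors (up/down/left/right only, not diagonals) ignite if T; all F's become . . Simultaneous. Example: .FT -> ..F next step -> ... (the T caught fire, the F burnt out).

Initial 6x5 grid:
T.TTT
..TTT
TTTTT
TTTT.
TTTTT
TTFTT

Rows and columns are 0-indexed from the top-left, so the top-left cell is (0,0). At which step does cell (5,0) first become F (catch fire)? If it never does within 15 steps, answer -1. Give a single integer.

Step 1: cell (5,0)='T' (+3 fires, +1 burnt)
Step 2: cell (5,0)='F' (+5 fires, +3 burnt)
  -> target ignites at step 2
Step 3: cell (5,0)='.' (+5 fires, +5 burnt)
Step 4: cell (5,0)='.' (+4 fires, +5 burnt)
Step 5: cell (5,0)='.' (+4 fires, +4 burnt)
Step 6: cell (5,0)='.' (+2 fires, +4 burnt)
Step 7: cell (5,0)='.' (+1 fires, +2 burnt)
Step 8: cell (5,0)='.' (+0 fires, +1 burnt)
  fire out at step 8

2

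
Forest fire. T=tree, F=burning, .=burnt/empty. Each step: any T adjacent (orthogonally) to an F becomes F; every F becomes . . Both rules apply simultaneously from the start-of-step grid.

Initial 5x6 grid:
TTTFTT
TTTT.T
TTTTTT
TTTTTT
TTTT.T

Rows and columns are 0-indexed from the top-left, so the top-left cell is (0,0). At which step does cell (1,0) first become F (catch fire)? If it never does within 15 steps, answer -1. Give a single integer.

Step 1: cell (1,0)='T' (+3 fires, +1 burnt)
Step 2: cell (1,0)='T' (+4 fires, +3 burnt)
Step 3: cell (1,0)='T' (+6 fires, +4 burnt)
Step 4: cell (1,0)='F' (+6 fires, +6 burnt)
  -> target ignites at step 4
Step 5: cell (1,0)='.' (+4 fires, +6 burnt)
Step 6: cell (1,0)='.' (+3 fires, +4 burnt)
Step 7: cell (1,0)='.' (+1 fires, +3 burnt)
Step 8: cell (1,0)='.' (+0 fires, +1 burnt)
  fire out at step 8

4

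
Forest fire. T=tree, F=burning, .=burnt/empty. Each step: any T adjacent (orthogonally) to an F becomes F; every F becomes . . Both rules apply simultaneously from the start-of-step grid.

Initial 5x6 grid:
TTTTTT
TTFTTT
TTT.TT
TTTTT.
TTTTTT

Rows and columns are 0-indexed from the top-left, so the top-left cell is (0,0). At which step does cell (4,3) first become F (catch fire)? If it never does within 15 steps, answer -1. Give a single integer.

Step 1: cell (4,3)='T' (+4 fires, +1 burnt)
Step 2: cell (4,3)='T' (+6 fires, +4 burnt)
Step 3: cell (4,3)='T' (+8 fires, +6 burnt)
Step 4: cell (4,3)='F' (+6 fires, +8 burnt)
  -> target ignites at step 4
Step 5: cell (4,3)='.' (+2 fires, +6 burnt)
Step 6: cell (4,3)='.' (+1 fires, +2 burnt)
Step 7: cell (4,3)='.' (+0 fires, +1 burnt)
  fire out at step 7

4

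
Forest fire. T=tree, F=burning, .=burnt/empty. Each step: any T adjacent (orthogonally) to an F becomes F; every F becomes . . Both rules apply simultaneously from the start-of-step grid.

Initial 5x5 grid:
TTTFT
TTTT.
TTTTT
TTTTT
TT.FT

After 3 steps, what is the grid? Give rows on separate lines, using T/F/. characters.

Step 1: 5 trees catch fire, 2 burn out
  TTF.F
  TTTF.
  TTTTT
  TTTFT
  TT..F
Step 2: 5 trees catch fire, 5 burn out
  TF...
  TTF..
  TTTFT
  TTF.F
  TT...
Step 3: 5 trees catch fire, 5 burn out
  F....
  TF...
  TTF.F
  TF...
  TT...

F....
TF...
TTF.F
TF...
TT...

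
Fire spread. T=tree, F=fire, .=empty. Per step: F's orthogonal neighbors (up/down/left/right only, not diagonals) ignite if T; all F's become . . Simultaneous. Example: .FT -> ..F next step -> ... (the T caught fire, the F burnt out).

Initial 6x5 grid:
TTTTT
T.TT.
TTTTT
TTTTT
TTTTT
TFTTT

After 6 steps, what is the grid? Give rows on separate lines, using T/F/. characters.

Step 1: 3 trees catch fire, 1 burn out
  TTTTT
  T.TT.
  TTTTT
  TTTTT
  TFTTT
  F.FTT
Step 2: 4 trees catch fire, 3 burn out
  TTTTT
  T.TT.
  TTTTT
  TFTTT
  F.FTT
  ...FT
Step 3: 5 trees catch fire, 4 burn out
  TTTTT
  T.TT.
  TFTTT
  F.FTT
  ...FT
  ....F
Step 4: 4 trees catch fire, 5 burn out
  TTTTT
  T.TT.
  F.FTT
  ...FT
  ....F
  .....
Step 5: 4 trees catch fire, 4 burn out
  TTTTT
  F.FT.
  ...FT
  ....F
  .....
  .....
Step 6: 4 trees catch fire, 4 burn out
  FTFTT
  ...F.
  ....F
  .....
  .....
  .....

FTFTT
...F.
....F
.....
.....
.....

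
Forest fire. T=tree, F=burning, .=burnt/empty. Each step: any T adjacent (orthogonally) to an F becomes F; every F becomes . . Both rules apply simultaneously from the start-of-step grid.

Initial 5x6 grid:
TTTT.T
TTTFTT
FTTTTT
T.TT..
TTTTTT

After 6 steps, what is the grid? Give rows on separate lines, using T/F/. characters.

Step 1: 7 trees catch fire, 2 burn out
  TTTF.T
  FTF.FT
  .FTFTT
  F.TT..
  TTTTTT
Step 2: 8 trees catch fire, 7 burn out
  FTF..T
  .F...F
  ..F.FT
  ..TF..
  FTTTTT
Step 3: 6 trees catch fire, 8 burn out
  .F...F
  ......
  .....F
  ..F...
  .FTFTT
Step 4: 2 trees catch fire, 6 burn out
  ......
  ......
  ......
  ......
  ..F.FT
Step 5: 1 trees catch fire, 2 burn out
  ......
  ......
  ......
  ......
  .....F
Step 6: 0 trees catch fire, 1 burn out
  ......
  ......
  ......
  ......
  ......

......
......
......
......
......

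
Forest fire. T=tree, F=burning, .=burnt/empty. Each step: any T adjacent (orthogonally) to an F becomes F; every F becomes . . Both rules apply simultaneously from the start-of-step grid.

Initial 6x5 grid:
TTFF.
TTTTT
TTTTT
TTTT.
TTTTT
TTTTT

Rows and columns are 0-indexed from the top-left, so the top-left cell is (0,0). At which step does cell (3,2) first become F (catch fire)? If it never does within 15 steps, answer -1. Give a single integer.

Step 1: cell (3,2)='T' (+3 fires, +2 burnt)
Step 2: cell (3,2)='T' (+5 fires, +3 burnt)
Step 3: cell (3,2)='F' (+5 fires, +5 burnt)
  -> target ignites at step 3
Step 4: cell (3,2)='.' (+4 fires, +5 burnt)
Step 5: cell (3,2)='.' (+5 fires, +4 burnt)
Step 6: cell (3,2)='.' (+3 fires, +5 burnt)
Step 7: cell (3,2)='.' (+1 fires, +3 burnt)
Step 8: cell (3,2)='.' (+0 fires, +1 burnt)
  fire out at step 8

3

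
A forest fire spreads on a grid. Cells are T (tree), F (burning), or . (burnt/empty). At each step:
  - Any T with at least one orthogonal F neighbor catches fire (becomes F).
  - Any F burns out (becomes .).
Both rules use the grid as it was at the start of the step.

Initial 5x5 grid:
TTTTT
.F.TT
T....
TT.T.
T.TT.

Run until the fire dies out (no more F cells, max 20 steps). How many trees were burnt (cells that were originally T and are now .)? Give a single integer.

Step 1: +1 fires, +1 burnt (F count now 1)
Step 2: +2 fires, +1 burnt (F count now 2)
Step 3: +1 fires, +2 burnt (F count now 1)
Step 4: +2 fires, +1 burnt (F count now 2)
Step 5: +1 fires, +2 burnt (F count now 1)
Step 6: +0 fires, +1 burnt (F count now 0)
Fire out after step 6
Initially T: 14, now '.': 18
Total burnt (originally-T cells now '.'): 7

Answer: 7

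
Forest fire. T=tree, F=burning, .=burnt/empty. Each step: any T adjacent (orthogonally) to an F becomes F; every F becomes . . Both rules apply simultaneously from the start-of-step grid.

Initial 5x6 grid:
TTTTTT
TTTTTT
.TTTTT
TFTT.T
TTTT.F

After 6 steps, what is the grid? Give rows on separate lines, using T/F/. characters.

Step 1: 5 trees catch fire, 2 burn out
  TTTTTT
  TTTTTT
  .FTTTT
  F.FT.F
  TFTT..
Step 2: 6 trees catch fire, 5 burn out
  TTTTTT
  TFTTTT
  ..FTTF
  ...F..
  F.FT..
Step 3: 7 trees catch fire, 6 burn out
  TFTTTT
  F.FTTF
  ...FF.
  ......
  ...F..
Step 4: 5 trees catch fire, 7 burn out
  F.FTTF
  ...FF.
  ......
  ......
  ......
Step 5: 2 trees catch fire, 5 burn out
  ...FF.
  ......
  ......
  ......
  ......
Step 6: 0 trees catch fire, 2 burn out
  ......
  ......
  ......
  ......
  ......

......
......
......
......
......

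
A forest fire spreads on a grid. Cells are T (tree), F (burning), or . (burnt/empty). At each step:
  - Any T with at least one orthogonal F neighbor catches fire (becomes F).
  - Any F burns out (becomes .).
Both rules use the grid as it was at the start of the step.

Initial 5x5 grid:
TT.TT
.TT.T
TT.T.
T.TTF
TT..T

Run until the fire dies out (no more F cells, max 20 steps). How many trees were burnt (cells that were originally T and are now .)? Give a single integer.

Step 1: +2 fires, +1 burnt (F count now 2)
Step 2: +2 fires, +2 burnt (F count now 2)
Step 3: +0 fires, +2 burnt (F count now 0)
Fire out after step 3
Initially T: 16, now '.': 13
Total burnt (originally-T cells now '.'): 4

Answer: 4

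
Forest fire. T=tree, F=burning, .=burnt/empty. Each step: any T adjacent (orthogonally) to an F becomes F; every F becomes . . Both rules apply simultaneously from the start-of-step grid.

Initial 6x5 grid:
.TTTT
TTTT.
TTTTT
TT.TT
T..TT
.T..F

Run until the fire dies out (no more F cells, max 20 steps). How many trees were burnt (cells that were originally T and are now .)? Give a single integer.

Step 1: +1 fires, +1 burnt (F count now 1)
Step 2: +2 fires, +1 burnt (F count now 2)
Step 3: +2 fires, +2 burnt (F count now 2)
Step 4: +1 fires, +2 burnt (F count now 1)
Step 5: +2 fires, +1 burnt (F count now 2)
Step 6: +3 fires, +2 burnt (F count now 3)
Step 7: +5 fires, +3 burnt (F count now 5)
Step 8: +3 fires, +5 burnt (F count now 3)
Step 9: +1 fires, +3 burnt (F count now 1)
Step 10: +0 fires, +1 burnt (F count now 0)
Fire out after step 10
Initially T: 21, now '.': 29
Total burnt (originally-T cells now '.'): 20

Answer: 20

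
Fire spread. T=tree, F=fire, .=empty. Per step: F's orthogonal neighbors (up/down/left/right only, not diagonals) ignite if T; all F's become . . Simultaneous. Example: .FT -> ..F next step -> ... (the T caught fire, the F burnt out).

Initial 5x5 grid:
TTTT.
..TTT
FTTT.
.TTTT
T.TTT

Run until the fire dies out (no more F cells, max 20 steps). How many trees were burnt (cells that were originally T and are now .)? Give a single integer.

Step 1: +1 fires, +1 burnt (F count now 1)
Step 2: +2 fires, +1 burnt (F count now 2)
Step 3: +3 fires, +2 burnt (F count now 3)
Step 4: +4 fires, +3 burnt (F count now 4)
Step 5: +5 fires, +4 burnt (F count now 5)
Step 6: +2 fires, +5 burnt (F count now 2)
Step 7: +0 fires, +2 burnt (F count now 0)
Fire out after step 7
Initially T: 18, now '.': 24
Total burnt (originally-T cells now '.'): 17

Answer: 17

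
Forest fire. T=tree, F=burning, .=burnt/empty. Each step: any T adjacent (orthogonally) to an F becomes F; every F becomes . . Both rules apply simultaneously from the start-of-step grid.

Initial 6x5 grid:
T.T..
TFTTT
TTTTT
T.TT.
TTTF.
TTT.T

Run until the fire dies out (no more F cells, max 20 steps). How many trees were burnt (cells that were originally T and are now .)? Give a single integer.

Answer: 20

Derivation:
Step 1: +5 fires, +2 burnt (F count now 5)
Step 2: +9 fires, +5 burnt (F count now 9)
Step 3: +5 fires, +9 burnt (F count now 5)
Step 4: +1 fires, +5 burnt (F count now 1)
Step 5: +0 fires, +1 burnt (F count now 0)
Fire out after step 5
Initially T: 21, now '.': 29
Total burnt (originally-T cells now '.'): 20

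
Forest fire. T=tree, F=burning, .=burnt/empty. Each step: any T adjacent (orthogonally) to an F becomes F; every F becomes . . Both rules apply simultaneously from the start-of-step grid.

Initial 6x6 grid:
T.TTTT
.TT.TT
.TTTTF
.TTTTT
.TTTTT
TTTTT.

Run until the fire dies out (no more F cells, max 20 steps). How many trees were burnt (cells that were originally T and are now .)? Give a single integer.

Answer: 27

Derivation:
Step 1: +3 fires, +1 burnt (F count now 3)
Step 2: +5 fires, +3 burnt (F count now 5)
Step 3: +4 fires, +5 burnt (F count now 4)
Step 4: +6 fires, +4 burnt (F count now 6)
Step 5: +5 fires, +6 burnt (F count now 5)
Step 6: +2 fires, +5 burnt (F count now 2)
Step 7: +1 fires, +2 burnt (F count now 1)
Step 8: +1 fires, +1 burnt (F count now 1)
Step 9: +0 fires, +1 burnt (F count now 0)
Fire out after step 9
Initially T: 28, now '.': 35
Total burnt (originally-T cells now '.'): 27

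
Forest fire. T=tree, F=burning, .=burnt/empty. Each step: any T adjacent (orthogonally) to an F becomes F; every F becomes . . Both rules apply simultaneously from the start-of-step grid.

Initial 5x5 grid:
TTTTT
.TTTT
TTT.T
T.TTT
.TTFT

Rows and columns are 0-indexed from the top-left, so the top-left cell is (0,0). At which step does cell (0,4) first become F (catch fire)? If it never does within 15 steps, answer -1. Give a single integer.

Step 1: cell (0,4)='T' (+3 fires, +1 burnt)
Step 2: cell (0,4)='T' (+3 fires, +3 burnt)
Step 3: cell (0,4)='T' (+2 fires, +3 burnt)
Step 4: cell (0,4)='T' (+3 fires, +2 burnt)
Step 5: cell (0,4)='F' (+5 fires, +3 burnt)
  -> target ignites at step 5
Step 6: cell (0,4)='.' (+3 fires, +5 burnt)
Step 7: cell (0,4)='.' (+1 fires, +3 burnt)
Step 8: cell (0,4)='.' (+0 fires, +1 burnt)
  fire out at step 8

5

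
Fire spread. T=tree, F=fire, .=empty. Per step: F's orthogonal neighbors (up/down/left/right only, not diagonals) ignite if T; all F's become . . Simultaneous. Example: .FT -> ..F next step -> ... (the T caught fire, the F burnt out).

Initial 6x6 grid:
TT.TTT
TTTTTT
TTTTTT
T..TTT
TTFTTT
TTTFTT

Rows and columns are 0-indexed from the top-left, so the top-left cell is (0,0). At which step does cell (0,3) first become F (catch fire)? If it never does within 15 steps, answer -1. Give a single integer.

Step 1: cell (0,3)='T' (+4 fires, +2 burnt)
Step 2: cell (0,3)='T' (+5 fires, +4 burnt)
Step 3: cell (0,3)='T' (+5 fires, +5 burnt)
Step 4: cell (0,3)='T' (+5 fires, +5 burnt)
Step 5: cell (0,3)='F' (+6 fires, +5 burnt)
  -> target ignites at step 5
Step 6: cell (0,3)='.' (+4 fires, +6 burnt)
Step 7: cell (0,3)='.' (+2 fires, +4 burnt)
Step 8: cell (0,3)='.' (+0 fires, +2 burnt)
  fire out at step 8

5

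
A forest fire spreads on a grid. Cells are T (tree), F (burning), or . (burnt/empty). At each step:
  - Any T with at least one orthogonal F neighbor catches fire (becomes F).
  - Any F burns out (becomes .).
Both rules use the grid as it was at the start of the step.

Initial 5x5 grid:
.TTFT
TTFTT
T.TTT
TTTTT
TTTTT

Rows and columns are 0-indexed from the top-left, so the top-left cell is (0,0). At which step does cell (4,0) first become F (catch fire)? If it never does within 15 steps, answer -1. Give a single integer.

Step 1: cell (4,0)='T' (+5 fires, +2 burnt)
Step 2: cell (4,0)='T' (+5 fires, +5 burnt)
Step 3: cell (4,0)='T' (+5 fires, +5 burnt)
Step 4: cell (4,0)='T' (+4 fires, +5 burnt)
Step 5: cell (4,0)='F' (+2 fires, +4 burnt)
  -> target ignites at step 5
Step 6: cell (4,0)='.' (+0 fires, +2 burnt)
  fire out at step 6

5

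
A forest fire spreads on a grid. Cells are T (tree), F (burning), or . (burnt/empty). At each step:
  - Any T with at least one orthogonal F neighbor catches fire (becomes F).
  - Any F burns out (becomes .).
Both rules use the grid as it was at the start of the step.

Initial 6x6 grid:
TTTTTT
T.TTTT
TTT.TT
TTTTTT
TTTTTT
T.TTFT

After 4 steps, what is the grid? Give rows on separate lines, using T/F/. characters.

Step 1: 3 trees catch fire, 1 burn out
  TTTTTT
  T.TTTT
  TTT.TT
  TTTTTT
  TTTTFT
  T.TF.F
Step 2: 4 trees catch fire, 3 burn out
  TTTTTT
  T.TTTT
  TTT.TT
  TTTTFT
  TTTF.F
  T.F...
Step 3: 4 trees catch fire, 4 burn out
  TTTTTT
  T.TTTT
  TTT.FT
  TTTF.F
  TTF...
  T.....
Step 4: 4 trees catch fire, 4 burn out
  TTTTTT
  T.TTFT
  TTT..F
  TTF...
  TF....
  T.....

TTTTTT
T.TTFT
TTT..F
TTF...
TF....
T.....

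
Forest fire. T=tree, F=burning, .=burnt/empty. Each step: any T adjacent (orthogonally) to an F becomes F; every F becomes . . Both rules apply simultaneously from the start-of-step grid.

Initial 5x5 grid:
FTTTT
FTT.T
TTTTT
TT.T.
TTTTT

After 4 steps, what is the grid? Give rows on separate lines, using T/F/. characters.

Step 1: 3 trees catch fire, 2 burn out
  .FTTT
  .FT.T
  FTTTT
  TT.T.
  TTTTT
Step 2: 4 trees catch fire, 3 burn out
  ..FTT
  ..F.T
  .FTTT
  FT.T.
  TTTTT
Step 3: 4 trees catch fire, 4 burn out
  ...FT
  ....T
  ..FTT
  .F.T.
  FTTTT
Step 4: 3 trees catch fire, 4 burn out
  ....F
  ....T
  ...FT
  ...T.
  .FTTT

....F
....T
...FT
...T.
.FTTT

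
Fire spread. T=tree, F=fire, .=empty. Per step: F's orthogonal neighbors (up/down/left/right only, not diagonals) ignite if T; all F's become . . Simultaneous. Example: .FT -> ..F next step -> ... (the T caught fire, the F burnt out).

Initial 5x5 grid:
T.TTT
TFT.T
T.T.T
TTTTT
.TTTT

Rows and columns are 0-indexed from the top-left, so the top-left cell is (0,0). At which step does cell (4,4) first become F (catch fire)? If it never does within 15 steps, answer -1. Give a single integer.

Step 1: cell (4,4)='T' (+2 fires, +1 burnt)
Step 2: cell (4,4)='T' (+4 fires, +2 burnt)
Step 3: cell (4,4)='T' (+3 fires, +4 burnt)
Step 4: cell (4,4)='T' (+4 fires, +3 burnt)
Step 5: cell (4,4)='T' (+4 fires, +4 burnt)
Step 6: cell (4,4)='F' (+2 fires, +4 burnt)
  -> target ignites at step 6
Step 7: cell (4,4)='.' (+0 fires, +2 burnt)
  fire out at step 7

6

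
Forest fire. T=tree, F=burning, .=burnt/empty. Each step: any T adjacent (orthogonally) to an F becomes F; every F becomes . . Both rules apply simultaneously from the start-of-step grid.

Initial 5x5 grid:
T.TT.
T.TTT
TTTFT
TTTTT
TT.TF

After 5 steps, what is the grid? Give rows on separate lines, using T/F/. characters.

Step 1: 6 trees catch fire, 2 burn out
  T.TT.
  T.TFT
  TTF.F
  TTTFF
  TT.F.
Step 2: 5 trees catch fire, 6 burn out
  T.TF.
  T.F.F
  TF...
  TTF..
  TT...
Step 3: 3 trees catch fire, 5 burn out
  T.F..
  T....
  F....
  TF...
  TT...
Step 4: 3 trees catch fire, 3 burn out
  T....
  F....
  .....
  F....
  TF...
Step 5: 2 trees catch fire, 3 burn out
  F....
  .....
  .....
  .....
  F....

F....
.....
.....
.....
F....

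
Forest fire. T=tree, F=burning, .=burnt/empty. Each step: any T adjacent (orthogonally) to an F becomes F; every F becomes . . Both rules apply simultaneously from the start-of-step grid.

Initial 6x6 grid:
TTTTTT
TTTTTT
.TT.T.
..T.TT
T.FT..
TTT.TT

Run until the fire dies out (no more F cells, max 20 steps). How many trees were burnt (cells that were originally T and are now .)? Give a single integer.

Answer: 23

Derivation:
Step 1: +3 fires, +1 burnt (F count now 3)
Step 2: +2 fires, +3 burnt (F count now 2)
Step 3: +3 fires, +2 burnt (F count now 3)
Step 4: +4 fires, +3 burnt (F count now 4)
Step 5: +4 fires, +4 burnt (F count now 4)
Step 6: +4 fires, +4 burnt (F count now 4)
Step 7: +2 fires, +4 burnt (F count now 2)
Step 8: +1 fires, +2 burnt (F count now 1)
Step 9: +0 fires, +1 burnt (F count now 0)
Fire out after step 9
Initially T: 25, now '.': 34
Total burnt (originally-T cells now '.'): 23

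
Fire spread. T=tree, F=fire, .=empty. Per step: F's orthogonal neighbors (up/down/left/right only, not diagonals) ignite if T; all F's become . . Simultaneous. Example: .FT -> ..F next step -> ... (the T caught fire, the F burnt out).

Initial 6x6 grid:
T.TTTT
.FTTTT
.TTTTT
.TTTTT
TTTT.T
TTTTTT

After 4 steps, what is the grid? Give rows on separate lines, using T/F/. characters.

Step 1: 2 trees catch fire, 1 burn out
  T.TTTT
  ..FTTT
  .FTTTT
  .TTTTT
  TTTT.T
  TTTTTT
Step 2: 4 trees catch fire, 2 burn out
  T.FTTT
  ...FTT
  ..FTTT
  .FTTTT
  TTTT.T
  TTTTTT
Step 3: 5 trees catch fire, 4 burn out
  T..FTT
  ....FT
  ...FTT
  ..FTTT
  TFTT.T
  TTTTTT
Step 4: 7 trees catch fire, 5 burn out
  T...FT
  .....F
  ....FT
  ...FTT
  F.FT.T
  TFTTTT

T...FT
.....F
....FT
...FTT
F.FT.T
TFTTTT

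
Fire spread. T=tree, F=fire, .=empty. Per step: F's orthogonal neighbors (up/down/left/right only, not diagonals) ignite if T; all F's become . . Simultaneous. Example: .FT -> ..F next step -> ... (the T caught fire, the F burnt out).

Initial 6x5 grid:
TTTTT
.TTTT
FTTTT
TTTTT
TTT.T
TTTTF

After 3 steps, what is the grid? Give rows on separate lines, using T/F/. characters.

Step 1: 4 trees catch fire, 2 burn out
  TTTTT
  .TTTT
  .FTTT
  FTTTT
  TTT.F
  TTTF.
Step 2: 6 trees catch fire, 4 burn out
  TTTTT
  .FTTT
  ..FTT
  .FTTF
  FTT..
  TTF..
Step 3: 10 trees catch fire, 6 burn out
  TFTTT
  ..FTT
  ...FF
  ..FF.
  .FF..
  FF...

TFTTT
..FTT
...FF
..FF.
.FF..
FF...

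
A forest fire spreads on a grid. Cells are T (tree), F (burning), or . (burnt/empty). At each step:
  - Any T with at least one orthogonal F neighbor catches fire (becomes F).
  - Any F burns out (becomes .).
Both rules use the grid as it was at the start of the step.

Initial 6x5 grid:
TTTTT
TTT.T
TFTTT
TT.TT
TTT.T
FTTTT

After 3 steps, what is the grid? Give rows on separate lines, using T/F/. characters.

Step 1: 6 trees catch fire, 2 burn out
  TTTTT
  TFT.T
  F.FTT
  TF.TT
  FTT.T
  .FTTT
Step 2: 7 trees catch fire, 6 burn out
  TFTTT
  F.F.T
  ...FT
  F..TT
  .FT.T
  ..FTT
Step 3: 6 trees catch fire, 7 burn out
  F.FTT
  ....T
  ....F
  ...FT
  ..F.T
  ...FT

F.FTT
....T
....F
...FT
..F.T
...FT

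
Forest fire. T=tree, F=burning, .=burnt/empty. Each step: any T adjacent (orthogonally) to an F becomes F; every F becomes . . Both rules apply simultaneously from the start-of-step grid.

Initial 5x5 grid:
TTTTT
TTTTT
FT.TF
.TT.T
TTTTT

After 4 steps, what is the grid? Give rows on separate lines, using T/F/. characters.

Step 1: 5 trees catch fire, 2 burn out
  TTTTT
  FTTTF
  .F.F.
  .TT.F
  TTTTT
Step 2: 6 trees catch fire, 5 burn out
  FTTTF
  .FTF.
  .....
  .FT..
  TTTTF
Step 3: 6 trees catch fire, 6 burn out
  .FTF.
  ..F..
  .....
  ..F..
  TFTF.
Step 4: 3 trees catch fire, 6 burn out
  ..F..
  .....
  .....
  .....
  F.F..

..F..
.....
.....
.....
F.F..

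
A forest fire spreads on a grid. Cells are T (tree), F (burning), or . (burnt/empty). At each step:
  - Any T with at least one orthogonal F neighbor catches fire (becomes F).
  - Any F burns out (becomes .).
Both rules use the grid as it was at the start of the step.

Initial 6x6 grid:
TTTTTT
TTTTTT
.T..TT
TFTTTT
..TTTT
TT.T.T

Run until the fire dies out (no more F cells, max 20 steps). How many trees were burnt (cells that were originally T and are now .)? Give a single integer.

Answer: 26

Derivation:
Step 1: +3 fires, +1 burnt (F count now 3)
Step 2: +3 fires, +3 burnt (F count now 3)
Step 3: +5 fires, +3 burnt (F count now 5)
Step 4: +7 fires, +5 burnt (F count now 7)
Step 5: +4 fires, +7 burnt (F count now 4)
Step 6: +3 fires, +4 burnt (F count now 3)
Step 7: +1 fires, +3 burnt (F count now 1)
Step 8: +0 fires, +1 burnt (F count now 0)
Fire out after step 8
Initially T: 28, now '.': 34
Total burnt (originally-T cells now '.'): 26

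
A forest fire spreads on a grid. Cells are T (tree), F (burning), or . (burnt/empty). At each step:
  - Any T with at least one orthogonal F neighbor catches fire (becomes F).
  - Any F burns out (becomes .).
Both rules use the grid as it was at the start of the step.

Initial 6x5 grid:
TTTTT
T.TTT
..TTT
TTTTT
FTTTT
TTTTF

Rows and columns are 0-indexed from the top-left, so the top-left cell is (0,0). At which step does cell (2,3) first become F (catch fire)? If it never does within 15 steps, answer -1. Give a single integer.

Step 1: cell (2,3)='T' (+5 fires, +2 burnt)
Step 2: cell (2,3)='T' (+6 fires, +5 burnt)
Step 3: cell (2,3)='T' (+3 fires, +6 burnt)
Step 4: cell (2,3)='F' (+3 fires, +3 burnt)
  -> target ignites at step 4
Step 5: cell (2,3)='.' (+3 fires, +3 burnt)
Step 6: cell (2,3)='.' (+2 fires, +3 burnt)
Step 7: cell (2,3)='.' (+1 fires, +2 burnt)
Step 8: cell (2,3)='.' (+1 fires, +1 burnt)
Step 9: cell (2,3)='.' (+1 fires, +1 burnt)
Step 10: cell (2,3)='.' (+0 fires, +1 burnt)
  fire out at step 10

4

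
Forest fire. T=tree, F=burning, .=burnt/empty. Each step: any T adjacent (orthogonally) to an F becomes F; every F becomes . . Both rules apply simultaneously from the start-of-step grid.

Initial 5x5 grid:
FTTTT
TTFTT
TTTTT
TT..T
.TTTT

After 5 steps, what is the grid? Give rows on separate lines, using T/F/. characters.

Step 1: 6 trees catch fire, 2 burn out
  .FFTT
  FF.FT
  TTFTT
  TT..T
  .TTTT
Step 2: 5 trees catch fire, 6 burn out
  ...FT
  ....F
  FF.FT
  TT..T
  .TTTT
Step 3: 4 trees catch fire, 5 burn out
  ....F
  .....
  ....F
  FF..T
  .TTTT
Step 4: 2 trees catch fire, 4 burn out
  .....
  .....
  .....
  ....F
  .FTTT
Step 5: 2 trees catch fire, 2 burn out
  .....
  .....
  .....
  .....
  ..FTF

.....
.....
.....
.....
..FTF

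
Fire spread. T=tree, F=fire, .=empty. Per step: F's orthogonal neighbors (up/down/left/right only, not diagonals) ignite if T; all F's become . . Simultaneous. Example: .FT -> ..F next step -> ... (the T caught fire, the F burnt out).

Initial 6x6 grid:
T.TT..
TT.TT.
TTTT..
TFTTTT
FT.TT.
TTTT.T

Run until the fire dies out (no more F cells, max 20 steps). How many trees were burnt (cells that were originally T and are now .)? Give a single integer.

Step 1: +5 fires, +2 burnt (F count now 5)
Step 2: +5 fires, +5 burnt (F count now 5)
Step 3: +5 fires, +5 burnt (F count now 5)
Step 4: +5 fires, +5 burnt (F count now 5)
Step 5: +2 fires, +5 burnt (F count now 2)
Step 6: +1 fires, +2 burnt (F count now 1)
Step 7: +0 fires, +1 burnt (F count now 0)
Fire out after step 7
Initially T: 24, now '.': 35
Total burnt (originally-T cells now '.'): 23

Answer: 23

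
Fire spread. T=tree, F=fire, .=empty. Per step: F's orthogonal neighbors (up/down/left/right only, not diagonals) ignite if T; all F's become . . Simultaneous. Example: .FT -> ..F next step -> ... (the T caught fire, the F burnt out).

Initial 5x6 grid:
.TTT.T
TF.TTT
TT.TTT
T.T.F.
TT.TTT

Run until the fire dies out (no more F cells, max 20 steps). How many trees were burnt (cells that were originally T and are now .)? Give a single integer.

Step 1: +5 fires, +2 burnt (F count now 5)
Step 2: +7 fires, +5 burnt (F count now 7)
Step 3: +4 fires, +7 burnt (F count now 4)
Step 4: +2 fires, +4 burnt (F count now 2)
Step 5: +1 fires, +2 burnt (F count now 1)
Step 6: +0 fires, +1 burnt (F count now 0)
Fire out after step 6
Initially T: 20, now '.': 29
Total burnt (originally-T cells now '.'): 19

Answer: 19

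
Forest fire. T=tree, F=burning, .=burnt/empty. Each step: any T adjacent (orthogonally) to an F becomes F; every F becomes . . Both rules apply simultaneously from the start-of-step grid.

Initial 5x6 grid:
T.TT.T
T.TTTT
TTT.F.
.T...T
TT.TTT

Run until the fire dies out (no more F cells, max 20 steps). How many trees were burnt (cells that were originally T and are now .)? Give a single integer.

Answer: 15

Derivation:
Step 1: +1 fires, +1 burnt (F count now 1)
Step 2: +2 fires, +1 burnt (F count now 2)
Step 3: +3 fires, +2 burnt (F count now 3)
Step 4: +2 fires, +3 burnt (F count now 2)
Step 5: +1 fires, +2 burnt (F count now 1)
Step 6: +2 fires, +1 burnt (F count now 2)
Step 7: +2 fires, +2 burnt (F count now 2)
Step 8: +2 fires, +2 burnt (F count now 2)
Step 9: +0 fires, +2 burnt (F count now 0)
Fire out after step 9
Initially T: 19, now '.': 26
Total burnt (originally-T cells now '.'): 15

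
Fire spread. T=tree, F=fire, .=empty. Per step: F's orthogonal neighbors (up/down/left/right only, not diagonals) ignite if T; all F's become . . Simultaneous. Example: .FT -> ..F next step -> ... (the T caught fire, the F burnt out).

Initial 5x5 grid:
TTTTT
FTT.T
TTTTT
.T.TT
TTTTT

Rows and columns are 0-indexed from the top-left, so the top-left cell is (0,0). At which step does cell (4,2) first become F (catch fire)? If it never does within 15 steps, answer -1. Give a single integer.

Step 1: cell (4,2)='T' (+3 fires, +1 burnt)
Step 2: cell (4,2)='T' (+3 fires, +3 burnt)
Step 3: cell (4,2)='T' (+3 fires, +3 burnt)
Step 4: cell (4,2)='T' (+3 fires, +3 burnt)
Step 5: cell (4,2)='F' (+5 fires, +3 burnt)
  -> target ignites at step 5
Step 6: cell (4,2)='.' (+3 fires, +5 burnt)
Step 7: cell (4,2)='.' (+1 fires, +3 burnt)
Step 8: cell (4,2)='.' (+0 fires, +1 burnt)
  fire out at step 8

5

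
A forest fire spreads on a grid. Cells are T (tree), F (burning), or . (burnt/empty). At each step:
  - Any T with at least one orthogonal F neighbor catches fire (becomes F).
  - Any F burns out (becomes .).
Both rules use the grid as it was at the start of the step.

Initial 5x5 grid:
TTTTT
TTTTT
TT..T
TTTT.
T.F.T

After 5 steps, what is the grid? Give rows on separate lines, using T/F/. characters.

Step 1: 1 trees catch fire, 1 burn out
  TTTTT
  TTTTT
  TT..T
  TTFT.
  T...T
Step 2: 2 trees catch fire, 1 burn out
  TTTTT
  TTTTT
  TT..T
  TF.F.
  T...T
Step 3: 2 trees catch fire, 2 burn out
  TTTTT
  TTTTT
  TF..T
  F....
  T...T
Step 4: 3 trees catch fire, 2 burn out
  TTTTT
  TFTTT
  F...T
  .....
  F...T
Step 5: 3 trees catch fire, 3 burn out
  TFTTT
  F.FTT
  ....T
  .....
  ....T

TFTTT
F.FTT
....T
.....
....T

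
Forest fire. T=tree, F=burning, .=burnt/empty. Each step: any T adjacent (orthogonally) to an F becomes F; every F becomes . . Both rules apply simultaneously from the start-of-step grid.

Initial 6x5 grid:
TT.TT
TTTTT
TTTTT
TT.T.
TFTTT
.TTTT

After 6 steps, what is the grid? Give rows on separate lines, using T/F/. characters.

Step 1: 4 trees catch fire, 1 burn out
  TT.TT
  TTTTT
  TTTTT
  TF.T.
  F.FTT
  .FTTT
Step 2: 4 trees catch fire, 4 burn out
  TT.TT
  TTTTT
  TFTTT
  F..T.
  ...FT
  ..FTT
Step 3: 6 trees catch fire, 4 burn out
  TT.TT
  TFTTT
  F.FTT
  ...F.
  ....F
  ...FT
Step 4: 5 trees catch fire, 6 burn out
  TF.TT
  F.FTT
  ...FT
  .....
  .....
  ....F
Step 5: 3 trees catch fire, 5 burn out
  F..TT
  ...FT
  ....F
  .....
  .....
  .....
Step 6: 2 trees catch fire, 3 burn out
  ...FT
  ....F
  .....
  .....
  .....
  .....

...FT
....F
.....
.....
.....
.....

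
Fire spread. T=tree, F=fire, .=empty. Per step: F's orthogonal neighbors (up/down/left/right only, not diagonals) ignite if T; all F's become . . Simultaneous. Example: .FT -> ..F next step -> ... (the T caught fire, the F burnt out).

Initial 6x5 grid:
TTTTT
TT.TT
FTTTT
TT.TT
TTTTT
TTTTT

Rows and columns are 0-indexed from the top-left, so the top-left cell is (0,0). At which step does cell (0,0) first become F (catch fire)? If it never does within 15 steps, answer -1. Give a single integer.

Step 1: cell (0,0)='T' (+3 fires, +1 burnt)
Step 2: cell (0,0)='F' (+5 fires, +3 burnt)
  -> target ignites at step 2
Step 3: cell (0,0)='.' (+4 fires, +5 burnt)
Step 4: cell (0,0)='.' (+6 fires, +4 burnt)
Step 5: cell (0,0)='.' (+5 fires, +6 burnt)
Step 6: cell (0,0)='.' (+3 fires, +5 burnt)
Step 7: cell (0,0)='.' (+1 fires, +3 burnt)
Step 8: cell (0,0)='.' (+0 fires, +1 burnt)
  fire out at step 8

2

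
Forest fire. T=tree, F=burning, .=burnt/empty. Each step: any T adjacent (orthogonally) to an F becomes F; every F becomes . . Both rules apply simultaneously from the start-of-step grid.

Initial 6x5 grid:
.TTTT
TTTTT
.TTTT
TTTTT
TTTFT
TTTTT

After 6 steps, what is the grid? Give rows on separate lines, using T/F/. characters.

Step 1: 4 trees catch fire, 1 burn out
  .TTTT
  TTTTT
  .TTTT
  TTTFT
  TTF.F
  TTTFT
Step 2: 6 trees catch fire, 4 burn out
  .TTTT
  TTTTT
  .TTFT
  TTF.F
  TF...
  TTF.F
Step 3: 6 trees catch fire, 6 burn out
  .TTTT
  TTTFT
  .TF.F
  TF...
  F....
  TF...
Step 4: 6 trees catch fire, 6 burn out
  .TTFT
  TTF.F
  .F...
  F....
  .....
  F....
Step 5: 3 trees catch fire, 6 burn out
  .TF.F
  TF...
  .....
  .....
  .....
  .....
Step 6: 2 trees catch fire, 3 burn out
  .F...
  F....
  .....
  .....
  .....
  .....

.F...
F....
.....
.....
.....
.....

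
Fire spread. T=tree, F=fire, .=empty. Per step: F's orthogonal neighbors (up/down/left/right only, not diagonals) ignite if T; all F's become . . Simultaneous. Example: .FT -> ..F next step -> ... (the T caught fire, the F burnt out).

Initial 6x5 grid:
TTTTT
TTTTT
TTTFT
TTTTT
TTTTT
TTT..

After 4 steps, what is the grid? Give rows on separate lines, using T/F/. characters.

Step 1: 4 trees catch fire, 1 burn out
  TTTTT
  TTTFT
  TTF.F
  TTTFT
  TTTTT
  TTT..
Step 2: 7 trees catch fire, 4 burn out
  TTTFT
  TTF.F
  TF...
  TTF.F
  TTTFT
  TTT..
Step 3: 7 trees catch fire, 7 burn out
  TTF.F
  TF...
  F....
  TF...
  TTF.F
  TTT..
Step 4: 5 trees catch fire, 7 burn out
  TF...
  F....
  .....
  F....
  TF...
  TTF..

TF...
F....
.....
F....
TF...
TTF..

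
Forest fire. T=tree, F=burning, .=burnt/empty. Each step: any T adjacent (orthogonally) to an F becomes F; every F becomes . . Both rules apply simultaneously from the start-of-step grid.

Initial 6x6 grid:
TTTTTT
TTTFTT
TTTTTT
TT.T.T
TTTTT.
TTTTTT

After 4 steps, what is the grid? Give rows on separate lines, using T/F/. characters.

Step 1: 4 trees catch fire, 1 burn out
  TTTFTT
  TTF.FT
  TTTFTT
  TT.T.T
  TTTTT.
  TTTTTT
Step 2: 7 trees catch fire, 4 burn out
  TTF.FT
  TF...F
  TTF.FT
  TT.F.T
  TTTTT.
  TTTTTT
Step 3: 6 trees catch fire, 7 burn out
  TF...F
  F.....
  TF...F
  TT...T
  TTTFT.
  TTTTTT
Step 4: 7 trees catch fire, 6 burn out
  F.....
  ......
  F.....
  TF...F
  TTF.F.
  TTTFTT

F.....
......
F.....
TF...F
TTF.F.
TTTFTT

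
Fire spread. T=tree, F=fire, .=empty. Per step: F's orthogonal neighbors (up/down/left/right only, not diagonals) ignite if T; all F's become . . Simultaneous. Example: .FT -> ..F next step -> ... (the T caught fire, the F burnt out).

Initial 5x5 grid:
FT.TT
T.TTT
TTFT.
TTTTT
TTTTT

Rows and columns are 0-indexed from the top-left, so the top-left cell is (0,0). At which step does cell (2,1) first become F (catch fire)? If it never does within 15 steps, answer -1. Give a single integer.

Step 1: cell (2,1)='F' (+6 fires, +2 burnt)
  -> target ignites at step 1
Step 2: cell (2,1)='.' (+5 fires, +6 burnt)
Step 3: cell (2,1)='.' (+6 fires, +5 burnt)
Step 4: cell (2,1)='.' (+3 fires, +6 burnt)
Step 5: cell (2,1)='.' (+0 fires, +3 burnt)
  fire out at step 5

1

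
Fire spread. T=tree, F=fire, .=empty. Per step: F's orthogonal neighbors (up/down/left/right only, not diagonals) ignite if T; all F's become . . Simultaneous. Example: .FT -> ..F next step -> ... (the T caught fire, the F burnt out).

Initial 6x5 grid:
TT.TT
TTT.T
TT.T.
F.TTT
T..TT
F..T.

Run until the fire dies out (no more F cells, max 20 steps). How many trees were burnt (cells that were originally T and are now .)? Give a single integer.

Answer: 8

Derivation:
Step 1: +2 fires, +2 burnt (F count now 2)
Step 2: +2 fires, +2 burnt (F count now 2)
Step 3: +2 fires, +2 burnt (F count now 2)
Step 4: +2 fires, +2 burnt (F count now 2)
Step 5: +0 fires, +2 burnt (F count now 0)
Fire out after step 5
Initially T: 18, now '.': 20
Total burnt (originally-T cells now '.'): 8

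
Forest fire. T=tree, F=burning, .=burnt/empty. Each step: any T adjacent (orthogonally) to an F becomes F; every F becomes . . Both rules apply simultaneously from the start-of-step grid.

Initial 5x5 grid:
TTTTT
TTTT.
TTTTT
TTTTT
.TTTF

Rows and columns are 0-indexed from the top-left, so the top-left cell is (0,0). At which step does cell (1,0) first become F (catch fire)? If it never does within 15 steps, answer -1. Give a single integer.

Step 1: cell (1,0)='T' (+2 fires, +1 burnt)
Step 2: cell (1,0)='T' (+3 fires, +2 burnt)
Step 3: cell (1,0)='T' (+3 fires, +3 burnt)
Step 4: cell (1,0)='T' (+3 fires, +3 burnt)
Step 5: cell (1,0)='T' (+4 fires, +3 burnt)
Step 6: cell (1,0)='T' (+4 fires, +4 burnt)
Step 7: cell (1,0)='F' (+2 fires, +4 burnt)
  -> target ignites at step 7
Step 8: cell (1,0)='.' (+1 fires, +2 burnt)
Step 9: cell (1,0)='.' (+0 fires, +1 burnt)
  fire out at step 9

7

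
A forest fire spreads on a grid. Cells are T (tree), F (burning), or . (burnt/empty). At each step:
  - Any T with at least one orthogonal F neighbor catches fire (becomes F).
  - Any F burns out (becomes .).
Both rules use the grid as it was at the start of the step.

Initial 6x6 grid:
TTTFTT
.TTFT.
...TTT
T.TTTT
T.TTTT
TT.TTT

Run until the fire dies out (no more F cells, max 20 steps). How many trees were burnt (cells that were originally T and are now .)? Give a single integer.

Step 1: +5 fires, +2 burnt (F count now 5)
Step 2: +5 fires, +5 burnt (F count now 5)
Step 3: +5 fires, +5 burnt (F count now 5)
Step 4: +4 fires, +5 burnt (F count now 4)
Step 5: +2 fires, +4 burnt (F count now 2)
Step 6: +1 fires, +2 burnt (F count now 1)
Step 7: +0 fires, +1 burnt (F count now 0)
Fire out after step 7
Initially T: 26, now '.': 32
Total burnt (originally-T cells now '.'): 22

Answer: 22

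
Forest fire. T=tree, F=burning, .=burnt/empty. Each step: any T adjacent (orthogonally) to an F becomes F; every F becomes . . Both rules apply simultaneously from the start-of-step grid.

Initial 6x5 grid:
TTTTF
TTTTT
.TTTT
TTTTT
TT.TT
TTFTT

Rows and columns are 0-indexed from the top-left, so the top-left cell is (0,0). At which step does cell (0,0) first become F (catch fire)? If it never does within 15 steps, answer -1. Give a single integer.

Step 1: cell (0,0)='T' (+4 fires, +2 burnt)
Step 2: cell (0,0)='T' (+7 fires, +4 burnt)
Step 3: cell (0,0)='T' (+8 fires, +7 burnt)
Step 4: cell (0,0)='F' (+6 fires, +8 burnt)
  -> target ignites at step 4
Step 5: cell (0,0)='.' (+1 fires, +6 burnt)
Step 6: cell (0,0)='.' (+0 fires, +1 burnt)
  fire out at step 6

4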